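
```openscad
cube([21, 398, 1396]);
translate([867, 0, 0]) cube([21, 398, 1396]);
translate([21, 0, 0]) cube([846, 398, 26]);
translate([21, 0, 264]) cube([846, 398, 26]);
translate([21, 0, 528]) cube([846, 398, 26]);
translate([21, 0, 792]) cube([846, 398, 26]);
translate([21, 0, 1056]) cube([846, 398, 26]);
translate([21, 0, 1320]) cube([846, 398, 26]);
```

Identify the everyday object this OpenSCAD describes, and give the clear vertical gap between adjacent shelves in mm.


A bookshelf. The clear shelf gap is 238 mm.

Two tall side panels with 6 horizontal boards between them — a bookshelf. The first two shelf undersides are at z = 0 and z = 264; with shelf thickness 26, the clear gap is 264 − 0 − 26 = 238 mm.


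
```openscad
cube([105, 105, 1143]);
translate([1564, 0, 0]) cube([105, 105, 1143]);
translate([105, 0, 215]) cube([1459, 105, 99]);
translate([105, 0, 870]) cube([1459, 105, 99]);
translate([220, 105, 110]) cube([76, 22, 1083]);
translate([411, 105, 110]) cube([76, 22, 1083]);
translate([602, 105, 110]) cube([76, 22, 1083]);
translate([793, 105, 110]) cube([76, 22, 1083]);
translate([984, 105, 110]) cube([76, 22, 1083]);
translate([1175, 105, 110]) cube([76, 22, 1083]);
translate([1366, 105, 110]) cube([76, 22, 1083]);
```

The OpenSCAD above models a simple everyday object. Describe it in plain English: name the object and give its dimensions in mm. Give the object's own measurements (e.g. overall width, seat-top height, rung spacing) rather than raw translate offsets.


A fence section. Two 105×105 mm posts, 1143 mm tall, stand on the floor with a clear span of 1459 mm between their inner faces. Two horizontal rails of 105×99 mm section span the gap between the posts with their undersides at z = 215 mm and z = 870 mm, flush with the posts' −y face. 7 pickets, each 76 mm wide, 22 mm thick and 1083 mm tall, are fixed to the +y face of the rails with their bottoms at z = 110 mm, spaced across the span with a 115 mm gap after the −x post and between neighbouring pickets, with 122 mm left before the +x post.


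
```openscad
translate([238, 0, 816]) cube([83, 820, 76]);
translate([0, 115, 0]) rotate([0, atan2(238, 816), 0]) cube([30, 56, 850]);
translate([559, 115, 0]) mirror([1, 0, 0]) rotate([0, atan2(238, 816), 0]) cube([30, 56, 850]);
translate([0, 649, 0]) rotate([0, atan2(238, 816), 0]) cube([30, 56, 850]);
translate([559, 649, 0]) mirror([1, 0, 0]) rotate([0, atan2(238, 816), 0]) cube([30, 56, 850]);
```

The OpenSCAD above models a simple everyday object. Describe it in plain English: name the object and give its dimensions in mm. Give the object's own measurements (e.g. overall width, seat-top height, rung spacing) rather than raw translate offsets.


A sawhorse. A 83×820×76 mm beam (x, y, z) sits on two A-frame leg pairs. Each pair is two raked legs of 30×56 mm section (56 mm along y) splaying symmetrically in x. Each leg rises 816 mm vertically over 238 mm of horizontal reach and is 850 mm long along its own axis. Every leg's outer bottom edge rests on the floor and its outer top edge meets a bottom edge of the beam — the left legs (tilting toward +x) meet the beam's −x bottom edge, the right legs (their mirror images, tilting toward −x) meet its +x bottom edge — so the leg tops tuck under the beam, the beam's underside is 816 mm above the floor, and the feet are 559 mm apart outside-to-outside with the beam centred between them. The two leg pairs are set in 115 mm from either end of the beam.


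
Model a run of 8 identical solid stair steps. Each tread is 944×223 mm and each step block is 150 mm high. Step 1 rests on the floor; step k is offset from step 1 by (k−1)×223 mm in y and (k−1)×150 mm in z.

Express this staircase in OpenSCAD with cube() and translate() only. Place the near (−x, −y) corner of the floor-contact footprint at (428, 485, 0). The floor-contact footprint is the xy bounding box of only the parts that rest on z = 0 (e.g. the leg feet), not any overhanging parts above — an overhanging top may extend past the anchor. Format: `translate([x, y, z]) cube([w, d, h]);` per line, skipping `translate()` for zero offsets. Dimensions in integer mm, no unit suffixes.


translate([428, 485, 0]) cube([944, 223, 150]);
translate([428, 708, 150]) cube([944, 223, 150]);
translate([428, 931, 300]) cube([944, 223, 150]);
translate([428, 1154, 450]) cube([944, 223, 150]);
translate([428, 1377, 600]) cube([944, 223, 150]);
translate([428, 1600, 750]) cube([944, 223, 150]);
translate([428, 1823, 900]) cube([944, 223, 150]);
translate([428, 2046, 1050]) cube([944, 223, 150]);


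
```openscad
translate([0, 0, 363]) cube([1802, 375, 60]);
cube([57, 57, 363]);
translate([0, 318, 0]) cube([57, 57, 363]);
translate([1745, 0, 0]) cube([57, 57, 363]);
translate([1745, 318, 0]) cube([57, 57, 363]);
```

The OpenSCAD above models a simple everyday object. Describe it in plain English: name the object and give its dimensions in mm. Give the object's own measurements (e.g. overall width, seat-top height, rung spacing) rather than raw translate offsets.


A bench: a 1802×375 mm seat slab, 60 mm thick, top at z = 423 mm, on four 57×57 mm square legs flush with the seat corners and standing on z = 0.


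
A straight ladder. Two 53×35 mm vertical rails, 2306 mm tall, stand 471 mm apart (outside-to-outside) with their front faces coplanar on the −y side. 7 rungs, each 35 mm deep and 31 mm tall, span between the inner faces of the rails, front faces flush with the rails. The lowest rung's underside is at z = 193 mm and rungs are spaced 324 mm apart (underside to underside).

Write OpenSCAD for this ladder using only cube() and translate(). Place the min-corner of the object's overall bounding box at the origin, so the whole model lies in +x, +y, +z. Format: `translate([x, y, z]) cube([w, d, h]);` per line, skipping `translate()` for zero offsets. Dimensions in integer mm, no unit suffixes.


// rung span = 471 - 2*53 = 365
// rung[k] z = 193 + k*324
cube([53, 35, 2306]);
translate([418, 0, 0]) cube([53, 35, 2306]);
translate([53, 0, 193]) cube([365, 35, 31]);
translate([53, 0, 517]) cube([365, 35, 31]);
translate([53, 0, 841]) cube([365, 35, 31]);
translate([53, 0, 1165]) cube([365, 35, 31]);
translate([53, 0, 1489]) cube([365, 35, 31]);
translate([53, 0, 1813]) cube([365, 35, 31]);
translate([53, 0, 2137]) cube([365, 35, 31]);


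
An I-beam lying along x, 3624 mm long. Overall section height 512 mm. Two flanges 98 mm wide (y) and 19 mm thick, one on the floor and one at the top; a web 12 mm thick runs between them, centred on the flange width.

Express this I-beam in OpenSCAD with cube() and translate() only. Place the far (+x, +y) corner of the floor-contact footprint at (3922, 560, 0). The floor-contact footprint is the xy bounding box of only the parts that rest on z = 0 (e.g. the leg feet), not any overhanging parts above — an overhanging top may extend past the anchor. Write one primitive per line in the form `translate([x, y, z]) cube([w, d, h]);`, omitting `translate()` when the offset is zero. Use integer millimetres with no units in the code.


translate([298, 462, 0]) cube([3624, 98, 19]);
translate([298, 505, 19]) cube([3624, 12, 474]);
translate([298, 462, 493]) cube([3624, 98, 19]);


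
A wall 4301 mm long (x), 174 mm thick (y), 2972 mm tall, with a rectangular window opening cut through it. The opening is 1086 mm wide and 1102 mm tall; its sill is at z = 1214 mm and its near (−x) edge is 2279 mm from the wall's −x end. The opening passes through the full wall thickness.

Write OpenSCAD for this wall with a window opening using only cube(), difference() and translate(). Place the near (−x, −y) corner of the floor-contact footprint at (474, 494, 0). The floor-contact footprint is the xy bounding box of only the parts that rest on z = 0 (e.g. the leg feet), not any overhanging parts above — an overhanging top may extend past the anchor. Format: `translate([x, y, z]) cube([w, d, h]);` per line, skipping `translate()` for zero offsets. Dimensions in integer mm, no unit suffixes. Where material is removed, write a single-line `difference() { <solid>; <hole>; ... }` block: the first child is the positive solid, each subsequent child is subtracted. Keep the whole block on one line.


difference() { translate([474, 494, 0]) cube([4301, 174, 2972]); translate([2753, 494, 1214]) cube([1086, 174, 1102]); }


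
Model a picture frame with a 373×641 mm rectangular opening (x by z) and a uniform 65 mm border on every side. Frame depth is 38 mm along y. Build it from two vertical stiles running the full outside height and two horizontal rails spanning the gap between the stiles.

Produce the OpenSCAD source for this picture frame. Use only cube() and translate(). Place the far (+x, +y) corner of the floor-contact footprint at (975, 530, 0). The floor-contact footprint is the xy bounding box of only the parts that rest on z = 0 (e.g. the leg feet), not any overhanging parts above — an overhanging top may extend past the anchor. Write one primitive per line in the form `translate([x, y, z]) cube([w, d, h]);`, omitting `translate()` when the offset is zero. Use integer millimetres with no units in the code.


translate([472, 492, 0]) cube([65, 38, 771]);
translate([910, 492, 0]) cube([65, 38, 771]);
translate([537, 492, 0]) cube([373, 38, 65]);
translate([537, 492, 706]) cube([373, 38, 65]);


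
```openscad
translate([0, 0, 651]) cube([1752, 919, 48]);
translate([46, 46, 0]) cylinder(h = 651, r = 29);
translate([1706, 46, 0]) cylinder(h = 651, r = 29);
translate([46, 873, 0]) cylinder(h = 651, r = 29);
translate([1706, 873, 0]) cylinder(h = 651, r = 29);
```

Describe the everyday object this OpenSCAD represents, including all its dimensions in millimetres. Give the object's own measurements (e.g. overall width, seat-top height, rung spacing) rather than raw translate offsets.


A rectangular dining table. The top is 1752×919×48 mm with its upper surface at z = 699 mm. It stands on four round legs of 58 mm diameter, each leg's bounding box inset 17 mm from the nearest pair of top edges, running from the floor to the underside of the top.


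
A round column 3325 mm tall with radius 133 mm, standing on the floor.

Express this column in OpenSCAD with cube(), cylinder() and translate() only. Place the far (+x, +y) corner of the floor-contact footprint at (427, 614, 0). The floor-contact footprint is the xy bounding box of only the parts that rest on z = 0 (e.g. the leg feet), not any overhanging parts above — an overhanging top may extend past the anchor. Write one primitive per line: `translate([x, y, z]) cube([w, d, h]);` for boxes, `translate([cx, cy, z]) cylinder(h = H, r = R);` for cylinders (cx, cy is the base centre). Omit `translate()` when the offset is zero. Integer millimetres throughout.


translate([294, 481, 0]) cylinder(h = 3325, r = 133);


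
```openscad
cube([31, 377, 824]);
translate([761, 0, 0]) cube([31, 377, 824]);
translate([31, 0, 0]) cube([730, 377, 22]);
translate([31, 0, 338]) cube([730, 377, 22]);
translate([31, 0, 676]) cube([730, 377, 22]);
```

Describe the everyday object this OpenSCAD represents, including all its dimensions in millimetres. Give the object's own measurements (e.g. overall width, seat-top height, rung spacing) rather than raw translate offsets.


An open bookshelf. Two side panels, each 31 mm thick, 377 mm deep and 824 mm tall, stand 792 mm apart (outside-to-outside). Between them sit 3 shelves, each 22 mm thick and 377 mm deep, spanning the full gap between the sides. The bottom shelf rests on the floor (its underside at z = 0) and the clear gap between one shelf's top and the next shelf's underside is 316 mm.


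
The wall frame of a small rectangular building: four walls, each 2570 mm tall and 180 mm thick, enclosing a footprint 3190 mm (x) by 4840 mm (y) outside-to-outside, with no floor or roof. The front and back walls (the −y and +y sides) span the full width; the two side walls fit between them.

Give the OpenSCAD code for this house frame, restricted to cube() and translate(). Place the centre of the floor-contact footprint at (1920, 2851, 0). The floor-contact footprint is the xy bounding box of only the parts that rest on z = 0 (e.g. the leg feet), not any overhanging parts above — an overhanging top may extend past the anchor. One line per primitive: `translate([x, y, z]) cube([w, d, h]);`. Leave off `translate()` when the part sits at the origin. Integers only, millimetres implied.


translate([325, 431, 0]) cube([3190, 180, 2570]);
translate([325, 5091, 0]) cube([3190, 180, 2570]);
translate([325, 611, 0]) cube([180, 4480, 2570]);
translate([3335, 611, 0]) cube([180, 4480, 2570]);


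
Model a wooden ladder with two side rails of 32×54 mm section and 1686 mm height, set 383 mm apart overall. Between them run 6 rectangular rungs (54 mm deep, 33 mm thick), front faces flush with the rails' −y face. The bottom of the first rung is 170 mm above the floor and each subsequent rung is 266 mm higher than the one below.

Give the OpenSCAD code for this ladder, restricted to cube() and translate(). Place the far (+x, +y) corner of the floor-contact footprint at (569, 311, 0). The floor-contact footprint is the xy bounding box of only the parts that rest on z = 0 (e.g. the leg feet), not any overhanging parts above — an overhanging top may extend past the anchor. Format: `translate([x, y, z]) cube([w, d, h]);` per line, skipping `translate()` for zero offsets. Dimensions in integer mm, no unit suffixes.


translate([186, 257, 0]) cube([32, 54, 1686]);
translate([537, 257, 0]) cube([32, 54, 1686]);
translate([218, 257, 170]) cube([319, 54, 33]);
translate([218, 257, 436]) cube([319, 54, 33]);
translate([218, 257, 702]) cube([319, 54, 33]);
translate([218, 257, 968]) cube([319, 54, 33]);
translate([218, 257, 1234]) cube([319, 54, 33]);
translate([218, 257, 1500]) cube([319, 54, 33]);


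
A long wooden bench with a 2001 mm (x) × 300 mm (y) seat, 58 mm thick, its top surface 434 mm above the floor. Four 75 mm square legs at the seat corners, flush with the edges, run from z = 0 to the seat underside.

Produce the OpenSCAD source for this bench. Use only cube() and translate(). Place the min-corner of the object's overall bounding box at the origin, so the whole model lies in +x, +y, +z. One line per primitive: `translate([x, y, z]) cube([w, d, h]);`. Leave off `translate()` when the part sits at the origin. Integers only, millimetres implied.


// leg_h = 434 − 58 = 376
translate([0, 0, 376]) cube([2001, 300, 58]);
cube([75, 75, 376]);
translate([0, 225, 0]) cube([75, 75, 376]);
translate([1926, 0, 0]) cube([75, 75, 376]);
translate([1926, 225, 0]) cube([75, 75, 376]);


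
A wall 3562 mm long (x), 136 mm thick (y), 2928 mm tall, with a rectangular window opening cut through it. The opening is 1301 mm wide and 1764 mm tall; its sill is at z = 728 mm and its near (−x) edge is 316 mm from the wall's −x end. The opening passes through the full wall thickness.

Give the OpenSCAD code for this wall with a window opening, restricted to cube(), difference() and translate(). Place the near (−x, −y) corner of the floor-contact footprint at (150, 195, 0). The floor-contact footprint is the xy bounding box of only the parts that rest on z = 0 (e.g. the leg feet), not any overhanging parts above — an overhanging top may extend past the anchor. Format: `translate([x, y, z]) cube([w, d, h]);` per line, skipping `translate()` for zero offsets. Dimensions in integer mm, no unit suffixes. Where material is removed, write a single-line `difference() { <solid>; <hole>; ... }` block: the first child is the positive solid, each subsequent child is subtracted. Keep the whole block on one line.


difference() { translate([150, 195, 0]) cube([3562, 136, 2928]); translate([466, 195, 728]) cube([1301, 136, 1764]); }


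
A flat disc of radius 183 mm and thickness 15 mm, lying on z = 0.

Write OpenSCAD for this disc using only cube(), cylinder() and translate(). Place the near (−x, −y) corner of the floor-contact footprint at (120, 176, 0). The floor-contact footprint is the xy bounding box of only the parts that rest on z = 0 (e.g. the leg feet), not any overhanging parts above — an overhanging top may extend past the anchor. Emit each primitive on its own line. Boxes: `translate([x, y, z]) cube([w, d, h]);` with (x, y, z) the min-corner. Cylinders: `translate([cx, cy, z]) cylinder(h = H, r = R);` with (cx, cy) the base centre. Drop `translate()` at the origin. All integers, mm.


translate([303, 359, 0]) cylinder(h = 15, r = 183);


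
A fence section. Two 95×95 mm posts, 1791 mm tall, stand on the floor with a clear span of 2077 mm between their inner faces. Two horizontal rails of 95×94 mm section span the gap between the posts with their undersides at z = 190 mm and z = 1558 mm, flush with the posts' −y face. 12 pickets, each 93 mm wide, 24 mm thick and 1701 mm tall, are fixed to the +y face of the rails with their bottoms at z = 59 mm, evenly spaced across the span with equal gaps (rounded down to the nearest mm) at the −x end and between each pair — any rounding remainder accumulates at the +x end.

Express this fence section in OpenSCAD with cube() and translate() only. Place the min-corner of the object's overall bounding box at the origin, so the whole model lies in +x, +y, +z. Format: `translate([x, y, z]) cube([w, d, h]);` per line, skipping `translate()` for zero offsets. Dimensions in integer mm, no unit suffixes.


cube([95, 95, 1791]);
translate([2172, 0, 0]) cube([95, 95, 1791]);
translate([95, 0, 190]) cube([2077, 95, 94]);
translate([95, 0, 1558]) cube([2077, 95, 94]);
translate([168, 95, 59]) cube([93, 24, 1701]);
translate([334, 95, 59]) cube([93, 24, 1701]);
translate([500, 95, 59]) cube([93, 24, 1701]);
translate([666, 95, 59]) cube([93, 24, 1701]);
translate([832, 95, 59]) cube([93, 24, 1701]);
translate([998, 95, 59]) cube([93, 24, 1701]);
translate([1164, 95, 59]) cube([93, 24, 1701]);
translate([1330, 95, 59]) cube([93, 24, 1701]);
translate([1496, 95, 59]) cube([93, 24, 1701]);
translate([1662, 95, 59]) cube([93, 24, 1701]);
translate([1828, 95, 59]) cube([93, 24, 1701]);
translate([1994, 95, 59]) cube([93, 24, 1701]);


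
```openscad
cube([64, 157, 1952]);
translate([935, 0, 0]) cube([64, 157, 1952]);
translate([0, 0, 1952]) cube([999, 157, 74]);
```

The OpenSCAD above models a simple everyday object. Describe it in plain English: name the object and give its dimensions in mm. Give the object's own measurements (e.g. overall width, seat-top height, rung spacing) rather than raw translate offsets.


A door frame. The clear opening is 871 mm wide and 1952 mm high. Two 64 mm wide jambs, 157 mm deep, stand either side of the opening from the floor to the top of the opening. A 74 mm thick head sits across the top of both jambs, spanning the full outside width of the frame.


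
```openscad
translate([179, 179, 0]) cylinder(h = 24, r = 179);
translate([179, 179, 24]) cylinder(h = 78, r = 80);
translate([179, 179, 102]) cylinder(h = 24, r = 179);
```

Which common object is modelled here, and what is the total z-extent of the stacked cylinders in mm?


A spool. The overall height is 126 mm.

Three coaxial cylinders, large–small–large — a spool. Two 24 mm flanges and a 78 mm core give 24 + 78 + 24 = 126 mm.


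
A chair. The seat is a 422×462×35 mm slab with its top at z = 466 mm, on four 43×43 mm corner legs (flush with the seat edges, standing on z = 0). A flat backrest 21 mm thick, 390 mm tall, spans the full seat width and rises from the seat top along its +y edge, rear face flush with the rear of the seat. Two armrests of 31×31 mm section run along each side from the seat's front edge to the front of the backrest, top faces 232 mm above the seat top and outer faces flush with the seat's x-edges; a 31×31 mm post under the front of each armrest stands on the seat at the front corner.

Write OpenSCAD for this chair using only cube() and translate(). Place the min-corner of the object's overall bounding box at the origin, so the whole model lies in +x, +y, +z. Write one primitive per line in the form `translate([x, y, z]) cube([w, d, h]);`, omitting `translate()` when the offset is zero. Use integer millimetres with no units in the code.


translate([0, 0, 431]) cube([422, 462, 35]);
cube([43, 43, 431]);
translate([379, 0, 0]) cube([43, 43, 431]);
translate([0, 419, 0]) cube([43, 43, 431]);
translate([379, 419, 0]) cube([43, 43, 431]);
translate([0, 441, 466]) cube([422, 21, 390]);
translate([0, 0, 667]) cube([31, 441, 31]);
translate([391, 0, 667]) cube([31, 441, 31]);
translate([0, 0, 466]) cube([31, 31, 201]);
translate([391, 0, 466]) cube([31, 31, 201]);


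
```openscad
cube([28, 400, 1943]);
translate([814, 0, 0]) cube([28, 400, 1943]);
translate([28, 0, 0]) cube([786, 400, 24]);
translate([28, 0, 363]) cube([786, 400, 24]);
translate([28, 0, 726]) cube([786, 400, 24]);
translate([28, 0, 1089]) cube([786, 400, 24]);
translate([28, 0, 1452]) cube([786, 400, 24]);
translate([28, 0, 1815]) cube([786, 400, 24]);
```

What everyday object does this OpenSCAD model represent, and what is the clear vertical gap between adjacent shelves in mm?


A bookshelf. The clear shelf gap is 339 mm.

Two tall side panels with 6 horizontal boards between them — a bookshelf. The first two shelf undersides are at z = 0 and z = 363; with shelf thickness 24, the clear gap is 363 − 0 − 24 = 339 mm.


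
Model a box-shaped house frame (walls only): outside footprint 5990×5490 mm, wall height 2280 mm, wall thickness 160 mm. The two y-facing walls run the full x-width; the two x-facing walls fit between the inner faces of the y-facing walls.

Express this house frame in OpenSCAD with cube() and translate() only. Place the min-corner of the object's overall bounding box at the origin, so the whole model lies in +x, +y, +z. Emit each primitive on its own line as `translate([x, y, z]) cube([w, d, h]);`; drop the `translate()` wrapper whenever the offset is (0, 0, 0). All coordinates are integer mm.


cube([5990, 160, 2280]);
translate([0, 5330, 0]) cube([5990, 160, 2280]);
translate([0, 160, 0]) cube([160, 5170, 2280]);
translate([5830, 160, 0]) cube([160, 5170, 2280]);


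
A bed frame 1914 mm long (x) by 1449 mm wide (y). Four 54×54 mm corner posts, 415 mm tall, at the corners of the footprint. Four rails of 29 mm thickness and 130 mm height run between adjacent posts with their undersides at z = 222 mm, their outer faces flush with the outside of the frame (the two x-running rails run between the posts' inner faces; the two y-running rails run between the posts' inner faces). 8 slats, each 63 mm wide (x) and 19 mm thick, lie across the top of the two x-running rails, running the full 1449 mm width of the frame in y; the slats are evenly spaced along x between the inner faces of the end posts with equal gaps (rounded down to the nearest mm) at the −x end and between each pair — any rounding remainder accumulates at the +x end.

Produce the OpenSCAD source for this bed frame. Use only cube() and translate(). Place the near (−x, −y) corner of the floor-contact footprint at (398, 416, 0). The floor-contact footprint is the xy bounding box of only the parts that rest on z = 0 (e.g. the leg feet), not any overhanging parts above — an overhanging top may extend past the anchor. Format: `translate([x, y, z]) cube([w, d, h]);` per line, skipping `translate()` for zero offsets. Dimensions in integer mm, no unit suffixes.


translate([398, 416, 0]) cube([54, 54, 415]);
translate([398, 1811, 0]) cube([54, 54, 415]);
translate([2258, 416, 0]) cube([54, 54, 415]);
translate([2258, 1811, 0]) cube([54, 54, 415]);
translate([452, 416, 222]) cube([1806, 29, 130]);
translate([452, 1836, 222]) cube([1806, 29, 130]);
translate([398, 470, 222]) cube([29, 1341, 130]);
translate([2283, 470, 222]) cube([29, 1341, 130]);
translate([596, 416, 352]) cube([63, 1449, 19]);
translate([803, 416, 352]) cube([63, 1449, 19]);
translate([1010, 416, 352]) cube([63, 1449, 19]);
translate([1217, 416, 352]) cube([63, 1449, 19]);
translate([1424, 416, 352]) cube([63, 1449, 19]);
translate([1631, 416, 352]) cube([63, 1449, 19]);
translate([1838, 416, 352]) cube([63, 1449, 19]);
translate([2045, 416, 352]) cube([63, 1449, 19]);


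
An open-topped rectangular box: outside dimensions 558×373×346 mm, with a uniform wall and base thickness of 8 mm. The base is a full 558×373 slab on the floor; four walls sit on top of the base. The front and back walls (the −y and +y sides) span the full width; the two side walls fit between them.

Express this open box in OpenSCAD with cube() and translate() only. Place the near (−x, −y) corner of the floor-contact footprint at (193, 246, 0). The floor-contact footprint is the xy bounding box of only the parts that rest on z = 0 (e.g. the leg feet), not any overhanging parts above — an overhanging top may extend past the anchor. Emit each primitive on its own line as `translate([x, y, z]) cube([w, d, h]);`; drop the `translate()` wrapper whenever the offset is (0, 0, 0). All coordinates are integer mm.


translate([193, 246, 0]) cube([558, 373, 8]);
translate([193, 246, 8]) cube([558, 8, 338]);
translate([193, 611, 8]) cube([558, 8, 338]);
translate([193, 254, 8]) cube([8, 357, 338]);
translate([743, 254, 8]) cube([8, 357, 338]);


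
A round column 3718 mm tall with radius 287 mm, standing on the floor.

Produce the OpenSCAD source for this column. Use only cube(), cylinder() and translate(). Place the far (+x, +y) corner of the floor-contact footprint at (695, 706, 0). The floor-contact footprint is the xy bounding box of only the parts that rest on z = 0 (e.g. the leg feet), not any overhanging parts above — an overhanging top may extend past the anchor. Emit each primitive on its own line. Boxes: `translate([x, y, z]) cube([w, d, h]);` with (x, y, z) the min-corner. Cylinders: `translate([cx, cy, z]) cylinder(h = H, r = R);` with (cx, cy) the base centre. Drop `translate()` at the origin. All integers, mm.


translate([408, 419, 0]) cylinder(h = 3718, r = 287);


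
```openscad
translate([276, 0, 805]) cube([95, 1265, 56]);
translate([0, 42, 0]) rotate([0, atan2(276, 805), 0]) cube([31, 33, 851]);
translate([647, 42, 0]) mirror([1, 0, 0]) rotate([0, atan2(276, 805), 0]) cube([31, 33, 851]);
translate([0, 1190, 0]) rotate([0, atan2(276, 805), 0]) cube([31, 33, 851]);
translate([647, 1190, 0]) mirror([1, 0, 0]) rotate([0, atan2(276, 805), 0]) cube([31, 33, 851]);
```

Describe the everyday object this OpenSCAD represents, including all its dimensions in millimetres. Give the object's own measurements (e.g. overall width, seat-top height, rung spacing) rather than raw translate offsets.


A sawhorse. A 95×1265×56 mm beam (x, y, z) sits on two A-frame leg pairs. Each pair is two raked legs of 31×33 mm section (33 mm along y) splaying symmetrically in x. Each leg rises 805 mm vertically over 276 mm of horizontal reach and is 851 mm long along its own axis. Every leg's outer bottom edge rests on the floor and its outer top edge meets a bottom edge of the beam — the left legs (tilting toward +x) meet the beam's −x bottom edge, the right legs (their mirror images, tilting toward −x) meet its +x bottom edge — so the leg tops tuck under the beam, the beam's underside is 805 mm above the floor, and the feet are 647 mm apart outside-to-outside with the beam centred between them. The two leg pairs are set in 42 mm from either end of the beam.


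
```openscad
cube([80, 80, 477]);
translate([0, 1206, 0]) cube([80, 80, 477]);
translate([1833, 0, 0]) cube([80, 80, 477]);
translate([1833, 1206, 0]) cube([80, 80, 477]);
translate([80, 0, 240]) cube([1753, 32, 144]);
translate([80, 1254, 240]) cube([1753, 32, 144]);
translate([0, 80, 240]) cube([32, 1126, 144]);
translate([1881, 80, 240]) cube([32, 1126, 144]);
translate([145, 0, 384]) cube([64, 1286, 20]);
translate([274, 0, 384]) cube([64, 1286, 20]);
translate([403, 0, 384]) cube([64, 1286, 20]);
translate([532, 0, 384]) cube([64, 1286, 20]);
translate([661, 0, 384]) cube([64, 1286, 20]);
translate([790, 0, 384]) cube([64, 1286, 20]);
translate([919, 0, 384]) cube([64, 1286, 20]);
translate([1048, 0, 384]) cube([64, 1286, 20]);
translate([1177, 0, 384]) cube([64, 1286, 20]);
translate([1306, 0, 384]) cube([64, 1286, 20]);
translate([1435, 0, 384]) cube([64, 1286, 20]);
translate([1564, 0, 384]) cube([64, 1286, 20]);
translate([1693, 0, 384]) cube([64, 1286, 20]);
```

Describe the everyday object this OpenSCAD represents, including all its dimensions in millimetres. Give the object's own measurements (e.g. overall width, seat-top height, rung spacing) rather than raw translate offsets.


A bed frame 1913 mm long (x) by 1286 mm wide (y). Four 80×80 mm corner posts, 477 mm tall, at the corners of the footprint. Four rails of 32 mm thickness and 144 mm height run between adjacent posts with their undersides at z = 240 mm, their outer faces flush with the outside of the frame (the two x-running rails run between the posts' inner faces; the two y-running rails run between the posts' inner faces). 13 slats, each 64 mm wide (x) and 20 mm thick, lie across the top of the two x-running rails, running the full 1286 mm width of the frame in y; along x they sit between the end posts with a 65 mm gap after the −x posts and between neighbouring slats, leaving 76 mm before the +x posts.


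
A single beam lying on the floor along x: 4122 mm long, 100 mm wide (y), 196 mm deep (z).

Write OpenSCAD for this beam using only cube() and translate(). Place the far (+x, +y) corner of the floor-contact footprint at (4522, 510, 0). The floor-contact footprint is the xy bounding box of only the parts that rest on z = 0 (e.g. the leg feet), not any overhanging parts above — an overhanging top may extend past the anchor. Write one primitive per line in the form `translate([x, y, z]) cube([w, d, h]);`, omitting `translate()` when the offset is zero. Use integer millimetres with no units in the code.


translate([400, 410, 0]) cube([4122, 100, 196]);


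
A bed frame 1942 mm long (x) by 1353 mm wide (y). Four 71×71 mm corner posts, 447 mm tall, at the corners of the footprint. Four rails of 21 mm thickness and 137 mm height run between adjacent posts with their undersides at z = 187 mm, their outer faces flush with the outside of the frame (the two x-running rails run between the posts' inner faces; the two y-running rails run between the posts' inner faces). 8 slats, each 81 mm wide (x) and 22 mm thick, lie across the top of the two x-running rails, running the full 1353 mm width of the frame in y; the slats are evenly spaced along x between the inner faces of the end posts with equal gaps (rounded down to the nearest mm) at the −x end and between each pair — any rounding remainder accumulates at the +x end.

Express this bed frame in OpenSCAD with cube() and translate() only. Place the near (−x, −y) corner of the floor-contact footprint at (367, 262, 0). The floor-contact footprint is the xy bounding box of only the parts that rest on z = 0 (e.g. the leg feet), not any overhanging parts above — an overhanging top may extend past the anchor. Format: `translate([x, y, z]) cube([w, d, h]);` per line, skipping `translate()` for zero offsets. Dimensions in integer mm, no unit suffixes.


// slat z = rail_z + rail_h = 187 + 137 = 324
// slat gap = ⌊(1800 − 8·81) / 9⌋ = 128
translate([367, 262, 0]) cube([71, 71, 447]);
translate([367, 1544, 0]) cube([71, 71, 447]);
translate([2238, 262, 0]) cube([71, 71, 447]);
translate([2238, 1544, 0]) cube([71, 71, 447]);
translate([438, 262, 187]) cube([1800, 21, 137]);
translate([438, 1594, 187]) cube([1800, 21, 137]);
translate([367, 333, 187]) cube([21, 1211, 137]);
translate([2288, 333, 187]) cube([21, 1211, 137]);
translate([566, 262, 324]) cube([81, 1353, 22]);
translate([775, 262, 324]) cube([81, 1353, 22]);
translate([984, 262, 324]) cube([81, 1353, 22]);
translate([1193, 262, 324]) cube([81, 1353, 22]);
translate([1402, 262, 324]) cube([81, 1353, 22]);
translate([1611, 262, 324]) cube([81, 1353, 22]);
translate([1820, 262, 324]) cube([81, 1353, 22]);
translate([2029, 262, 324]) cube([81, 1353, 22]);


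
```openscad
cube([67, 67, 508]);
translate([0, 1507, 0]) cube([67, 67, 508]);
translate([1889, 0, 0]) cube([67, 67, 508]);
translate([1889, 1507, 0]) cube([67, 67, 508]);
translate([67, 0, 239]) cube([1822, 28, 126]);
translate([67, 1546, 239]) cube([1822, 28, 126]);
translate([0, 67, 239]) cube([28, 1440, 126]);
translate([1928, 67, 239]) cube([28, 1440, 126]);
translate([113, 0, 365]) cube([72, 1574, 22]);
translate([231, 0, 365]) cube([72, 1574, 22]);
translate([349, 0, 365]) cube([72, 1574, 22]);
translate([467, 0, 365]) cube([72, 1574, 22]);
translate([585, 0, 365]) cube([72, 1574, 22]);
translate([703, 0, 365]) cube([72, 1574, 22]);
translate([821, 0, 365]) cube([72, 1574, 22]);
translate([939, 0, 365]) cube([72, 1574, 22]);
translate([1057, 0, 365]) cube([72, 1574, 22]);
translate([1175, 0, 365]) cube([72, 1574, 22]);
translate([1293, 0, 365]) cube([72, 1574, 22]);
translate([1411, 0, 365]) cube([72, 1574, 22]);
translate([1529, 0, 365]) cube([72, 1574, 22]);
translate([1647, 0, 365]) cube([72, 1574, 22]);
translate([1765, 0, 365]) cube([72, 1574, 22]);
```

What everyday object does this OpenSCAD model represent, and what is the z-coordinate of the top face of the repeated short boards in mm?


A bed frame. The slat-top height is 387 mm.

Four posts, four rails, and a row of slats — a bed frame. Slats sit on the rails at z = 239 + 126 = 365; with slat thickness 22, the top is 387 mm.


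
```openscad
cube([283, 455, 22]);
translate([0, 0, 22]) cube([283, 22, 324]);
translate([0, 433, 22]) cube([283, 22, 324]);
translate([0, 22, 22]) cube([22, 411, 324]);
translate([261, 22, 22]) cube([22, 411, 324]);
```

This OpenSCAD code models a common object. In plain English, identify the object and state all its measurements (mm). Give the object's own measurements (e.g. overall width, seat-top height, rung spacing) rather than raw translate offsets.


An open-topped rectangular box: outside dimensions 283×455×346 mm, with a uniform wall and base thickness of 22 mm. The base is a full 283×455 slab on the floor; four walls sit on top of the base. The front and back walls (the −y and +y sides) span the full width; the two side walls fit between them.


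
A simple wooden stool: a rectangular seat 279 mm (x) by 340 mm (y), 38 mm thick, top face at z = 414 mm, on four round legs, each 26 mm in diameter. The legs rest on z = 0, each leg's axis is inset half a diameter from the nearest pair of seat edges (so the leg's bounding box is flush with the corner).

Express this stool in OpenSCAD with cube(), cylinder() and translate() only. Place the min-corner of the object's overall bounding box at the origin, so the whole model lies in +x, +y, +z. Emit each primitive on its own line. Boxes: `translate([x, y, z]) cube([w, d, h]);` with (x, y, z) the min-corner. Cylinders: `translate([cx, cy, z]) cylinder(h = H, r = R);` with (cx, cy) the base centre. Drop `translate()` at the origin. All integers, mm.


translate([0, 0, 376]) cube([279, 340, 38]);
translate([13, 13, 0]) cylinder(h = 376, r = 13);
translate([266, 13, 0]) cylinder(h = 376, r = 13);
translate([13, 327, 0]) cylinder(h = 376, r = 13);
translate([266, 327, 0]) cylinder(h = 376, r = 13);


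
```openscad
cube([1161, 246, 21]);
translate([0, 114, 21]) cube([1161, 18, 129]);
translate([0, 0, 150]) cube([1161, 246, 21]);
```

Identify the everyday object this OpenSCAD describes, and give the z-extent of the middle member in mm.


An I-beam. The web height is 129 mm.

Two wide flanges with a thin centred web — an I-beam. Overall 171 mm minus two 21 mm flanges gives a web of 171 − 2·21 = 129 mm.


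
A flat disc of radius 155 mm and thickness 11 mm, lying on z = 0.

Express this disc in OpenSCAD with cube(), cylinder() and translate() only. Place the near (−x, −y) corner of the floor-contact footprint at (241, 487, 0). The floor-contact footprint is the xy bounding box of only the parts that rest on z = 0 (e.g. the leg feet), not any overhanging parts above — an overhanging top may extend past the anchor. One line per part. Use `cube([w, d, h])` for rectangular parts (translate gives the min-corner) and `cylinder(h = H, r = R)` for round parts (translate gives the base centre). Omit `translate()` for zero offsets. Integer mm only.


translate([396, 642, 0]) cylinder(h = 11, r = 155);


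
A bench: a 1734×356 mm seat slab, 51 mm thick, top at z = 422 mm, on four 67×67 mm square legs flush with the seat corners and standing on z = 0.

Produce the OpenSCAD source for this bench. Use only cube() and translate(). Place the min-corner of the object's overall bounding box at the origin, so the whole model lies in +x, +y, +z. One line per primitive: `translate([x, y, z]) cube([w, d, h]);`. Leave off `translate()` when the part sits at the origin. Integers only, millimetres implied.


translate([0, 0, 371]) cube([1734, 356, 51]);
cube([67, 67, 371]);
translate([0, 289, 0]) cube([67, 67, 371]);
translate([1667, 0, 0]) cube([67, 67, 371]);
translate([1667, 289, 0]) cube([67, 67, 371]);


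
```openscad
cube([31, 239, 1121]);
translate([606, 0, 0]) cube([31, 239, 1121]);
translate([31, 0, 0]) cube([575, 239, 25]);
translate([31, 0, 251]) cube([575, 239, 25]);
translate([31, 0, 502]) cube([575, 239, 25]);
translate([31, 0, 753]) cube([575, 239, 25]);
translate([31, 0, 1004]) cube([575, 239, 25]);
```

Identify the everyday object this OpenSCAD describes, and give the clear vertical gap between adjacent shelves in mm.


A bookshelf. The clear shelf gap is 226 mm.

Two tall side panels with 5 horizontal boards between them — a bookshelf. The first two shelf undersides are at z = 0 and z = 251; with shelf thickness 25, the clear gap is 251 − 0 − 25 = 226 mm.


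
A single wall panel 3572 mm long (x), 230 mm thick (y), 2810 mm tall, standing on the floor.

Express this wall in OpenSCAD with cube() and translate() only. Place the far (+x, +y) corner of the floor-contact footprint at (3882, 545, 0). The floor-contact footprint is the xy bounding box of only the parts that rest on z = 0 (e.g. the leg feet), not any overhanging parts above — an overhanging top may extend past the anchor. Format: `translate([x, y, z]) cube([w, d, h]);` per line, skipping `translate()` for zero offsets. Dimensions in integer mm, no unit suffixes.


translate([310, 315, 0]) cube([3572, 230, 2810]);


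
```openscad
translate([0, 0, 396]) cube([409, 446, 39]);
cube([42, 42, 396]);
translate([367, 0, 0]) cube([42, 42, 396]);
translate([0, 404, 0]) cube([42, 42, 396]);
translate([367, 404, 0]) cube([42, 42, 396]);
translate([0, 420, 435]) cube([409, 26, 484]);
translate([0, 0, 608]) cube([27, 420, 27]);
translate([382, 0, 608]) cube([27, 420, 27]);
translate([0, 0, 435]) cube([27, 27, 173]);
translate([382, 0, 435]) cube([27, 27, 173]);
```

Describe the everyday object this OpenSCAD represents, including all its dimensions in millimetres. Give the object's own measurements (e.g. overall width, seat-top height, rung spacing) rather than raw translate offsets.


A chair. The seat is a 409×446×39 mm slab with its top at z = 435 mm, on four 42×42 mm corner legs (flush with the seat edges, standing on z = 0). A flat backrest 26 mm thick, 484 mm tall, spans the full seat width and rises from the seat top along its +y edge, rear face flush with the rear of the seat. Two armrests of 27×27 mm section run along each side from the seat's front edge to the front of the backrest, top faces 200 mm above the seat top and outer faces flush with the seat's x-edges; a 27×27 mm post under the front of each armrest stands on the seat at the front corner.


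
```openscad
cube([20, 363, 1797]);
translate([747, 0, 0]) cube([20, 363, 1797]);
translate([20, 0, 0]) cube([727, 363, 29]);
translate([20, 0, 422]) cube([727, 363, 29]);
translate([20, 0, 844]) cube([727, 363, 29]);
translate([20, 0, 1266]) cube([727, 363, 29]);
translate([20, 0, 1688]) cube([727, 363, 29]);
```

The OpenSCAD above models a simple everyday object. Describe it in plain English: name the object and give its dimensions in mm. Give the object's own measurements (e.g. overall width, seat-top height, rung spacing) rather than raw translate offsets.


An open bookshelf. Two side panels, each 20 mm thick, 363 mm deep and 1797 mm tall, stand 767 mm apart (outside-to-outside). Between them sit 5 shelves, each 29 mm thick and 363 mm deep, spanning the full gap between the sides. The bottom shelf rests on the floor (its underside at z = 0) and the clear gap between one shelf's top and the next shelf's underside is 393 mm.
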